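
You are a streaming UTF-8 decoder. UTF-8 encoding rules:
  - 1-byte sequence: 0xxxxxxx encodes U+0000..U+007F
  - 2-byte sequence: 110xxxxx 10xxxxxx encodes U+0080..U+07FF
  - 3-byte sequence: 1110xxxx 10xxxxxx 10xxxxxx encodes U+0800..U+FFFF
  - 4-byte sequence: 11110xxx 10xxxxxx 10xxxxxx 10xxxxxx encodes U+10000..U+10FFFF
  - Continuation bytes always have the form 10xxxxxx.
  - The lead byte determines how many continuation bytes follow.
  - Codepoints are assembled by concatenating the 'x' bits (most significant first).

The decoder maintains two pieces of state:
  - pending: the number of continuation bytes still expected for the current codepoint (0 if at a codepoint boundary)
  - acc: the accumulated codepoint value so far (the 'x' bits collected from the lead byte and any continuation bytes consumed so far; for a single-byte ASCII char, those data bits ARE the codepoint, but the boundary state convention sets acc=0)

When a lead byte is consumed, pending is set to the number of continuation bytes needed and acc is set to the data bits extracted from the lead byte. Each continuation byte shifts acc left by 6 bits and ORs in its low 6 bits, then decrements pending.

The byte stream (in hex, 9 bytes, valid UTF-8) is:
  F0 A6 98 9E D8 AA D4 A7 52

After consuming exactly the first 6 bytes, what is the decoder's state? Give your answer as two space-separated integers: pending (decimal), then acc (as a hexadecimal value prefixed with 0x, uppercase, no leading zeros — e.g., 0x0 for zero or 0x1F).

Byte[0]=F0: 4-byte lead. pending=3, acc=0x0
Byte[1]=A6: continuation. acc=(acc<<6)|0x26=0x26, pending=2
Byte[2]=98: continuation. acc=(acc<<6)|0x18=0x998, pending=1
Byte[3]=9E: continuation. acc=(acc<<6)|0x1E=0x2661E, pending=0
Byte[4]=D8: 2-byte lead. pending=1, acc=0x18
Byte[5]=AA: continuation. acc=(acc<<6)|0x2A=0x62A, pending=0

Answer: 0 0x62A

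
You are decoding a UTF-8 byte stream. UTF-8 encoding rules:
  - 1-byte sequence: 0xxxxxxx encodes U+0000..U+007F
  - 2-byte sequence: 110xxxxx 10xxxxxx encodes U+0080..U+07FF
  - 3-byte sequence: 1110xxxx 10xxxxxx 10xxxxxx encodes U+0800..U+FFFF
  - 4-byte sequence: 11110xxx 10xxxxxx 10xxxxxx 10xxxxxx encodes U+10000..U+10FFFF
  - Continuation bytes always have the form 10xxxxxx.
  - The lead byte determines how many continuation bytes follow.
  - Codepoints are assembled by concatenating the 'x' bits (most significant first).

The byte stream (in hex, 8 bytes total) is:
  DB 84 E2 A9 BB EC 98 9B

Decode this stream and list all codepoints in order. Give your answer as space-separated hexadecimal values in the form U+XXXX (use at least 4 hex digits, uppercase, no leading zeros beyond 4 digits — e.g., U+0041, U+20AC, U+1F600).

Byte[0]=DB: 2-byte lead, need 1 cont bytes. acc=0x1B
Byte[1]=84: continuation. acc=(acc<<6)|0x04=0x6C4
Completed: cp=U+06C4 (starts at byte 0)
Byte[2]=E2: 3-byte lead, need 2 cont bytes. acc=0x2
Byte[3]=A9: continuation. acc=(acc<<6)|0x29=0xA9
Byte[4]=BB: continuation. acc=(acc<<6)|0x3B=0x2A7B
Completed: cp=U+2A7B (starts at byte 2)
Byte[5]=EC: 3-byte lead, need 2 cont bytes. acc=0xC
Byte[6]=98: continuation. acc=(acc<<6)|0x18=0x318
Byte[7]=9B: continuation. acc=(acc<<6)|0x1B=0xC61B
Completed: cp=U+C61B (starts at byte 5)

Answer: U+06C4 U+2A7B U+C61B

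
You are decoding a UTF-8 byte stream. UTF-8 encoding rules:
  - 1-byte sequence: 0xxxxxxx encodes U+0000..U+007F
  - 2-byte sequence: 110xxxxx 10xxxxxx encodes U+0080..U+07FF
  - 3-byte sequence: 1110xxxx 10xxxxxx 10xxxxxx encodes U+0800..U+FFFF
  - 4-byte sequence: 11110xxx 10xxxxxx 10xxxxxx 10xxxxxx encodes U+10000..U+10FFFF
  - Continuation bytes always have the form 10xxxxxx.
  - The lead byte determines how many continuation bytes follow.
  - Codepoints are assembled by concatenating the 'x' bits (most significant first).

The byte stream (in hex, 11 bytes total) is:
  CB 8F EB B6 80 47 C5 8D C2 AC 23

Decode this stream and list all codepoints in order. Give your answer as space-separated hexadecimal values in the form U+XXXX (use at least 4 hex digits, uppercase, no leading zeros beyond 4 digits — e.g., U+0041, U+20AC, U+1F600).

Byte[0]=CB: 2-byte lead, need 1 cont bytes. acc=0xB
Byte[1]=8F: continuation. acc=(acc<<6)|0x0F=0x2CF
Completed: cp=U+02CF (starts at byte 0)
Byte[2]=EB: 3-byte lead, need 2 cont bytes. acc=0xB
Byte[3]=B6: continuation. acc=(acc<<6)|0x36=0x2F6
Byte[4]=80: continuation. acc=(acc<<6)|0x00=0xBD80
Completed: cp=U+BD80 (starts at byte 2)
Byte[5]=47: 1-byte ASCII. cp=U+0047
Byte[6]=C5: 2-byte lead, need 1 cont bytes. acc=0x5
Byte[7]=8D: continuation. acc=(acc<<6)|0x0D=0x14D
Completed: cp=U+014D (starts at byte 6)
Byte[8]=C2: 2-byte lead, need 1 cont bytes. acc=0x2
Byte[9]=AC: continuation. acc=(acc<<6)|0x2C=0xAC
Completed: cp=U+00AC (starts at byte 8)
Byte[10]=23: 1-byte ASCII. cp=U+0023

Answer: U+02CF U+BD80 U+0047 U+014D U+00AC U+0023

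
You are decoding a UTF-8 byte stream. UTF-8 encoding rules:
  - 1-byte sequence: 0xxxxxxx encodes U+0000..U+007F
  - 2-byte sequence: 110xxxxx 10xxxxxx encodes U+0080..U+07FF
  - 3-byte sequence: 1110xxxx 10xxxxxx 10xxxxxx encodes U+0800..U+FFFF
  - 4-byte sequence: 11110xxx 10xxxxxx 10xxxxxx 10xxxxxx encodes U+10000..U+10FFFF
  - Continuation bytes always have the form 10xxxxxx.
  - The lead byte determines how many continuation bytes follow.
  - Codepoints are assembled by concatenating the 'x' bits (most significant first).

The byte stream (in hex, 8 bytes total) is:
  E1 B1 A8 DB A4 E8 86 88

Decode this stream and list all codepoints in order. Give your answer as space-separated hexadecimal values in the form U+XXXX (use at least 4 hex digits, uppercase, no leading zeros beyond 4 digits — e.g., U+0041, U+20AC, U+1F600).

Byte[0]=E1: 3-byte lead, need 2 cont bytes. acc=0x1
Byte[1]=B1: continuation. acc=(acc<<6)|0x31=0x71
Byte[2]=A8: continuation. acc=(acc<<6)|0x28=0x1C68
Completed: cp=U+1C68 (starts at byte 0)
Byte[3]=DB: 2-byte lead, need 1 cont bytes. acc=0x1B
Byte[4]=A4: continuation. acc=(acc<<6)|0x24=0x6E4
Completed: cp=U+06E4 (starts at byte 3)
Byte[5]=E8: 3-byte lead, need 2 cont bytes. acc=0x8
Byte[6]=86: continuation. acc=(acc<<6)|0x06=0x206
Byte[7]=88: continuation. acc=(acc<<6)|0x08=0x8188
Completed: cp=U+8188 (starts at byte 5)

Answer: U+1C68 U+06E4 U+8188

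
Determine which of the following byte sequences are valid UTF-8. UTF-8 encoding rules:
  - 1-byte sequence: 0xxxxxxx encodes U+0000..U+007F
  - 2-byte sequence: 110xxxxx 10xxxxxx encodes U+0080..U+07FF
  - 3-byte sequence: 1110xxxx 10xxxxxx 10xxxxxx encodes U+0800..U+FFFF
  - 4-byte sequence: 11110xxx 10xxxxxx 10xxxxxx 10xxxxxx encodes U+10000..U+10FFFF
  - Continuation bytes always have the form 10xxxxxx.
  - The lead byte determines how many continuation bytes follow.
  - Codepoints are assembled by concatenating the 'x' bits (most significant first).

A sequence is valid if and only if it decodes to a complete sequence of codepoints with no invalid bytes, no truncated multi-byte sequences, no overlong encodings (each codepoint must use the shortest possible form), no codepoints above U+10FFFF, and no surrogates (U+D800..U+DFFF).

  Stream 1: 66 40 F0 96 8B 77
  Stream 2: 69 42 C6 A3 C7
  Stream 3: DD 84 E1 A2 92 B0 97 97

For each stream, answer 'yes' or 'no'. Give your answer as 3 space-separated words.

Answer: no no no

Derivation:
Stream 1: error at byte offset 5. INVALID
Stream 2: error at byte offset 5. INVALID
Stream 3: error at byte offset 5. INVALID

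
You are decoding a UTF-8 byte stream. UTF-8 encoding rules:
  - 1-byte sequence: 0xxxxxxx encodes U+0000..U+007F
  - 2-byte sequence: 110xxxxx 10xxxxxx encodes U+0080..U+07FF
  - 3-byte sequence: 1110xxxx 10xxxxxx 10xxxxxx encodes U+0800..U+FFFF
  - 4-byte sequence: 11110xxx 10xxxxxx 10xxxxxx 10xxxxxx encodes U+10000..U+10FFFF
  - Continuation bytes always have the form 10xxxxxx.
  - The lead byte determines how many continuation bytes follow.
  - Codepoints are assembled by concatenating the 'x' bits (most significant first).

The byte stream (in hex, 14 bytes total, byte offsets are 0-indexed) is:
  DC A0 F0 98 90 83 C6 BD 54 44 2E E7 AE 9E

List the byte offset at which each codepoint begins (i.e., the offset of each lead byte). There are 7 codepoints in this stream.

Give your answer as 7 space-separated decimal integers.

Byte[0]=DC: 2-byte lead, need 1 cont bytes. acc=0x1C
Byte[1]=A0: continuation. acc=(acc<<6)|0x20=0x720
Completed: cp=U+0720 (starts at byte 0)
Byte[2]=F0: 4-byte lead, need 3 cont bytes. acc=0x0
Byte[3]=98: continuation. acc=(acc<<6)|0x18=0x18
Byte[4]=90: continuation. acc=(acc<<6)|0x10=0x610
Byte[5]=83: continuation. acc=(acc<<6)|0x03=0x18403
Completed: cp=U+18403 (starts at byte 2)
Byte[6]=C6: 2-byte lead, need 1 cont bytes. acc=0x6
Byte[7]=BD: continuation. acc=(acc<<6)|0x3D=0x1BD
Completed: cp=U+01BD (starts at byte 6)
Byte[8]=54: 1-byte ASCII. cp=U+0054
Byte[9]=44: 1-byte ASCII. cp=U+0044
Byte[10]=2E: 1-byte ASCII. cp=U+002E
Byte[11]=E7: 3-byte lead, need 2 cont bytes. acc=0x7
Byte[12]=AE: continuation. acc=(acc<<6)|0x2E=0x1EE
Byte[13]=9E: continuation. acc=(acc<<6)|0x1E=0x7B9E
Completed: cp=U+7B9E (starts at byte 11)

Answer: 0 2 6 8 9 10 11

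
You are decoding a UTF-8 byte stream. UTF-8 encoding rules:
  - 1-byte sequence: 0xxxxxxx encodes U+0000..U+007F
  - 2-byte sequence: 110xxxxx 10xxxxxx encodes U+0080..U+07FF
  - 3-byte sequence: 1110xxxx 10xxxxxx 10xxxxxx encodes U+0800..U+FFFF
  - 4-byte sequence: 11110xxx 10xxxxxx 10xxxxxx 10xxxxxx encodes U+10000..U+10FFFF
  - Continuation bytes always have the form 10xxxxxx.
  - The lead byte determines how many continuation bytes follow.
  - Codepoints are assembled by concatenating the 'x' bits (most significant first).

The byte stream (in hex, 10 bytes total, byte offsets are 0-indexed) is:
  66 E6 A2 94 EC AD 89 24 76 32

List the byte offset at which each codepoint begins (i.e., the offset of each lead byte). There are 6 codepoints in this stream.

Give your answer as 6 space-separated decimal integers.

Answer: 0 1 4 7 8 9

Derivation:
Byte[0]=66: 1-byte ASCII. cp=U+0066
Byte[1]=E6: 3-byte lead, need 2 cont bytes. acc=0x6
Byte[2]=A2: continuation. acc=(acc<<6)|0x22=0x1A2
Byte[3]=94: continuation. acc=(acc<<6)|0x14=0x6894
Completed: cp=U+6894 (starts at byte 1)
Byte[4]=EC: 3-byte lead, need 2 cont bytes. acc=0xC
Byte[5]=AD: continuation. acc=(acc<<6)|0x2D=0x32D
Byte[6]=89: continuation. acc=(acc<<6)|0x09=0xCB49
Completed: cp=U+CB49 (starts at byte 4)
Byte[7]=24: 1-byte ASCII. cp=U+0024
Byte[8]=76: 1-byte ASCII. cp=U+0076
Byte[9]=32: 1-byte ASCII. cp=U+0032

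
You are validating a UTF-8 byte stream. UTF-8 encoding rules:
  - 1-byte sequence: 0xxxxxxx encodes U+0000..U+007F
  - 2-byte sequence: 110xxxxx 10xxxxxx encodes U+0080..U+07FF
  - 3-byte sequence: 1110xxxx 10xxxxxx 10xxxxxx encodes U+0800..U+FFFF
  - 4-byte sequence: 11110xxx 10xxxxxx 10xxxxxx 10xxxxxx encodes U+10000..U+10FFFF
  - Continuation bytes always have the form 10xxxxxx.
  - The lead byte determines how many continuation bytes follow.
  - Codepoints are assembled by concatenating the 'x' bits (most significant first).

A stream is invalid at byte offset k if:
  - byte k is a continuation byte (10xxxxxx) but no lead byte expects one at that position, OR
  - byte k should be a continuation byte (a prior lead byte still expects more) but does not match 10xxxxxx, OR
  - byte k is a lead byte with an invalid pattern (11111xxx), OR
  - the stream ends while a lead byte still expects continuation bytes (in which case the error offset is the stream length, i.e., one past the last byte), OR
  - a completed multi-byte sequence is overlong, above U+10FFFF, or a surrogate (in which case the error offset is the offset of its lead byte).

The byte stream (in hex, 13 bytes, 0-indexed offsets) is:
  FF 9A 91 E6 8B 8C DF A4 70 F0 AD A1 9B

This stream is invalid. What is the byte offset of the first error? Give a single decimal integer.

Byte[0]=FF: INVALID lead byte (not 0xxx/110x/1110/11110)

Answer: 0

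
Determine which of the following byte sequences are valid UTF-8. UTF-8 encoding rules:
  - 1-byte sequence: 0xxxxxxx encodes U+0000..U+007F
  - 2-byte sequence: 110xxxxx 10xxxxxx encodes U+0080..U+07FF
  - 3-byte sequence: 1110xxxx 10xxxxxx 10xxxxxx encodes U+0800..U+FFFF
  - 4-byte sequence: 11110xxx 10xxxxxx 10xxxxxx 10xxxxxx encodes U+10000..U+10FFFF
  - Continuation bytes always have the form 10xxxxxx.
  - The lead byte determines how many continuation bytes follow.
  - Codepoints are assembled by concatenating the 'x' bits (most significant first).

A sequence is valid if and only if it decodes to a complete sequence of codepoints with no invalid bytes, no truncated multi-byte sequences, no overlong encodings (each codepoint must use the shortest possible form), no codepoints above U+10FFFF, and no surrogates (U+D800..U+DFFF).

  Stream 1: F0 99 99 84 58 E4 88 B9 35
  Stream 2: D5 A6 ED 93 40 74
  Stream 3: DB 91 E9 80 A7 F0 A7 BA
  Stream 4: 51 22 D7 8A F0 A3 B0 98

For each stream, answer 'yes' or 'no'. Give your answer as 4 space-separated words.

Stream 1: decodes cleanly. VALID
Stream 2: error at byte offset 4. INVALID
Stream 3: error at byte offset 8. INVALID
Stream 4: decodes cleanly. VALID

Answer: yes no no yes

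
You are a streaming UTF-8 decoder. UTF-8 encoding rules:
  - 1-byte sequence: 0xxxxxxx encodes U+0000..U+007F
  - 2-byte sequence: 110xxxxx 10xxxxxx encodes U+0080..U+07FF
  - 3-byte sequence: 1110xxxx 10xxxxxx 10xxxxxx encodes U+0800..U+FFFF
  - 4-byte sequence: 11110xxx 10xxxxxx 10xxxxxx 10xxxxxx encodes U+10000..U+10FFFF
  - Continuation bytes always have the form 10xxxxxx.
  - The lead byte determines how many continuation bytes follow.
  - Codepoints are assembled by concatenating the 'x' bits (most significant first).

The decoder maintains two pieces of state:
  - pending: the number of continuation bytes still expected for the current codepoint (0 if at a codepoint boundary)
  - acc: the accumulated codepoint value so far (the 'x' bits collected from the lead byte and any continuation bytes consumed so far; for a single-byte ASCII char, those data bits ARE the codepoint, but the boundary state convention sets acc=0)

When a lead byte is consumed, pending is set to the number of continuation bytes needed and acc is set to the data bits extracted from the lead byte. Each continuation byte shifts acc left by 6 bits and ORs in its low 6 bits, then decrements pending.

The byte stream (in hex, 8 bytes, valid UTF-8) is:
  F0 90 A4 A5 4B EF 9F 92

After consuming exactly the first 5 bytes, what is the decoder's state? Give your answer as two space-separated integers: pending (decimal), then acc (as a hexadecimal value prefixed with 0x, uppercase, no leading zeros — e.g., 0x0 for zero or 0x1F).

Answer: 0 0x0

Derivation:
Byte[0]=F0: 4-byte lead. pending=3, acc=0x0
Byte[1]=90: continuation. acc=(acc<<6)|0x10=0x10, pending=2
Byte[2]=A4: continuation. acc=(acc<<6)|0x24=0x424, pending=1
Byte[3]=A5: continuation. acc=(acc<<6)|0x25=0x10925, pending=0
Byte[4]=4B: 1-byte. pending=0, acc=0x0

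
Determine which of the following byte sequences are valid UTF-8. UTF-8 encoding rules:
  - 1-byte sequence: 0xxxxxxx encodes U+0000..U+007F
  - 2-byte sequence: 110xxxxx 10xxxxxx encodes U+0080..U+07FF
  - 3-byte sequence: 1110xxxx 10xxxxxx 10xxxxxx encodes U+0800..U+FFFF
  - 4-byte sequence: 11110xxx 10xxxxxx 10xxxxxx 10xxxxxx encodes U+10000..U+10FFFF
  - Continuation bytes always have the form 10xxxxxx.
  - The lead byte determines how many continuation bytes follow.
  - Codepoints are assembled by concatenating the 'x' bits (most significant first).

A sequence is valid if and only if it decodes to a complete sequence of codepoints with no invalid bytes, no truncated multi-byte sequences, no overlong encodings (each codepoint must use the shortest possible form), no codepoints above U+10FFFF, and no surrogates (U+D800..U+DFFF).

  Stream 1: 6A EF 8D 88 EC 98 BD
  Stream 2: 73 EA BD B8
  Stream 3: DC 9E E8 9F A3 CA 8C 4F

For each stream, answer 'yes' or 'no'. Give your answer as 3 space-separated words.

Answer: yes yes yes

Derivation:
Stream 1: decodes cleanly. VALID
Stream 2: decodes cleanly. VALID
Stream 3: decodes cleanly. VALID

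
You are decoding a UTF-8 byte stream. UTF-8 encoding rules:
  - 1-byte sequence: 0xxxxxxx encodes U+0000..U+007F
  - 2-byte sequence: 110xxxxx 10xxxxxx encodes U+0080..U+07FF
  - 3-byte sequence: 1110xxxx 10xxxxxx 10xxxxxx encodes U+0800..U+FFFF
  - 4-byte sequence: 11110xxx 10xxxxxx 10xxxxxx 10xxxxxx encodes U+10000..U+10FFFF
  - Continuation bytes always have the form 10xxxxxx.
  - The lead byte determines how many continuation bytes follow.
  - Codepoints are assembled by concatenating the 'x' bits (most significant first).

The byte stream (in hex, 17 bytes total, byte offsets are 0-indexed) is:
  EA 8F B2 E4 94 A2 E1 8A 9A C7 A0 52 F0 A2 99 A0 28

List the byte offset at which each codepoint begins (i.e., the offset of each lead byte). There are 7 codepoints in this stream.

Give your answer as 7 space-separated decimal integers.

Answer: 0 3 6 9 11 12 16

Derivation:
Byte[0]=EA: 3-byte lead, need 2 cont bytes. acc=0xA
Byte[1]=8F: continuation. acc=(acc<<6)|0x0F=0x28F
Byte[2]=B2: continuation. acc=(acc<<6)|0x32=0xA3F2
Completed: cp=U+A3F2 (starts at byte 0)
Byte[3]=E4: 3-byte lead, need 2 cont bytes. acc=0x4
Byte[4]=94: continuation. acc=(acc<<6)|0x14=0x114
Byte[5]=A2: continuation. acc=(acc<<6)|0x22=0x4522
Completed: cp=U+4522 (starts at byte 3)
Byte[6]=E1: 3-byte lead, need 2 cont bytes. acc=0x1
Byte[7]=8A: continuation. acc=(acc<<6)|0x0A=0x4A
Byte[8]=9A: continuation. acc=(acc<<6)|0x1A=0x129A
Completed: cp=U+129A (starts at byte 6)
Byte[9]=C7: 2-byte lead, need 1 cont bytes. acc=0x7
Byte[10]=A0: continuation. acc=(acc<<6)|0x20=0x1E0
Completed: cp=U+01E0 (starts at byte 9)
Byte[11]=52: 1-byte ASCII. cp=U+0052
Byte[12]=F0: 4-byte lead, need 3 cont bytes. acc=0x0
Byte[13]=A2: continuation. acc=(acc<<6)|0x22=0x22
Byte[14]=99: continuation. acc=(acc<<6)|0x19=0x899
Byte[15]=A0: continuation. acc=(acc<<6)|0x20=0x22660
Completed: cp=U+22660 (starts at byte 12)
Byte[16]=28: 1-byte ASCII. cp=U+0028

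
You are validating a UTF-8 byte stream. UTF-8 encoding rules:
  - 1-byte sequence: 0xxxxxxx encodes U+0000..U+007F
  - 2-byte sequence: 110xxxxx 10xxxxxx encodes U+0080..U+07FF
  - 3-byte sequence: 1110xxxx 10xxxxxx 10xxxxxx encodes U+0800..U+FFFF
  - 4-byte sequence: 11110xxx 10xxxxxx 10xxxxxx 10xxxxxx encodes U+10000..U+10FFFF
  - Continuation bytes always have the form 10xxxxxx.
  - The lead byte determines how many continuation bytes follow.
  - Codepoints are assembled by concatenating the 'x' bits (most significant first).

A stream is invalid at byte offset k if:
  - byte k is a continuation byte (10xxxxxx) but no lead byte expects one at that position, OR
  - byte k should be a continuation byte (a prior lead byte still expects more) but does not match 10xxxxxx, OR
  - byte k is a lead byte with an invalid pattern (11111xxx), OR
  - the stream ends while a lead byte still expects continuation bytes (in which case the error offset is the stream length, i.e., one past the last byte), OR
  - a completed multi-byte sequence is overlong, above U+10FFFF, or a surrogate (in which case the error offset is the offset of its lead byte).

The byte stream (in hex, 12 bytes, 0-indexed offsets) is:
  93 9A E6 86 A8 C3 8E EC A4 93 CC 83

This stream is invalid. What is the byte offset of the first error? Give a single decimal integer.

Answer: 0

Derivation:
Byte[0]=93: INVALID lead byte (not 0xxx/110x/1110/11110)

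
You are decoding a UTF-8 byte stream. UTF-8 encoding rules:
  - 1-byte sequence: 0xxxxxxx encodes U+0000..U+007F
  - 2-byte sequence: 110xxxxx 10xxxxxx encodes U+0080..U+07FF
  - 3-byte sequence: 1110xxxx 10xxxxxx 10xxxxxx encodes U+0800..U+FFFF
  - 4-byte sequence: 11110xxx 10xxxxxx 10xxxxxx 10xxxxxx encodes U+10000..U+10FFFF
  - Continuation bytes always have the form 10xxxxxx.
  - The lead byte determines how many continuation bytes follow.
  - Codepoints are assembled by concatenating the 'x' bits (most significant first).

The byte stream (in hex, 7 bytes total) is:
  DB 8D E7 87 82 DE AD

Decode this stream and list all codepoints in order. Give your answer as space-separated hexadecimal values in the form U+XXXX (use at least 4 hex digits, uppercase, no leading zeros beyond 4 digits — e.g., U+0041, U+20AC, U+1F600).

Answer: U+06CD U+71C2 U+07AD

Derivation:
Byte[0]=DB: 2-byte lead, need 1 cont bytes. acc=0x1B
Byte[1]=8D: continuation. acc=(acc<<6)|0x0D=0x6CD
Completed: cp=U+06CD (starts at byte 0)
Byte[2]=E7: 3-byte lead, need 2 cont bytes. acc=0x7
Byte[3]=87: continuation. acc=(acc<<6)|0x07=0x1C7
Byte[4]=82: continuation. acc=(acc<<6)|0x02=0x71C2
Completed: cp=U+71C2 (starts at byte 2)
Byte[5]=DE: 2-byte lead, need 1 cont bytes. acc=0x1E
Byte[6]=AD: continuation. acc=(acc<<6)|0x2D=0x7AD
Completed: cp=U+07AD (starts at byte 5)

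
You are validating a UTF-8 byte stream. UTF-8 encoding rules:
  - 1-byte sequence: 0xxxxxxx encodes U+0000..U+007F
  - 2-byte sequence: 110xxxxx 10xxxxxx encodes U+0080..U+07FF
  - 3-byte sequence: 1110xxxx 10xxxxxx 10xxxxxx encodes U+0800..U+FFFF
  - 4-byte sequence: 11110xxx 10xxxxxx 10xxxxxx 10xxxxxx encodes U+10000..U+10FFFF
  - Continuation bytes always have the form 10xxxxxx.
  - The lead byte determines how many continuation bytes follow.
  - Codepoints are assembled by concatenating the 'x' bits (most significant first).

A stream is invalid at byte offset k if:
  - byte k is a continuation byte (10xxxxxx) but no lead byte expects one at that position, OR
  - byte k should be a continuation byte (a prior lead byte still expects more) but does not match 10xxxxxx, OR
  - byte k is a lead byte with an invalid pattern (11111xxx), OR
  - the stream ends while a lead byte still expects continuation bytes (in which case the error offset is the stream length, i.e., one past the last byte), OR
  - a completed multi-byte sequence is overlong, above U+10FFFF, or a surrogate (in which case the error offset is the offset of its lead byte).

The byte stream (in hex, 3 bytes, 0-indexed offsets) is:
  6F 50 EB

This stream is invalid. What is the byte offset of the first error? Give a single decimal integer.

Byte[0]=6F: 1-byte ASCII. cp=U+006F
Byte[1]=50: 1-byte ASCII. cp=U+0050
Byte[2]=EB: 3-byte lead, need 2 cont bytes. acc=0xB
Byte[3]: stream ended, expected continuation. INVALID

Answer: 3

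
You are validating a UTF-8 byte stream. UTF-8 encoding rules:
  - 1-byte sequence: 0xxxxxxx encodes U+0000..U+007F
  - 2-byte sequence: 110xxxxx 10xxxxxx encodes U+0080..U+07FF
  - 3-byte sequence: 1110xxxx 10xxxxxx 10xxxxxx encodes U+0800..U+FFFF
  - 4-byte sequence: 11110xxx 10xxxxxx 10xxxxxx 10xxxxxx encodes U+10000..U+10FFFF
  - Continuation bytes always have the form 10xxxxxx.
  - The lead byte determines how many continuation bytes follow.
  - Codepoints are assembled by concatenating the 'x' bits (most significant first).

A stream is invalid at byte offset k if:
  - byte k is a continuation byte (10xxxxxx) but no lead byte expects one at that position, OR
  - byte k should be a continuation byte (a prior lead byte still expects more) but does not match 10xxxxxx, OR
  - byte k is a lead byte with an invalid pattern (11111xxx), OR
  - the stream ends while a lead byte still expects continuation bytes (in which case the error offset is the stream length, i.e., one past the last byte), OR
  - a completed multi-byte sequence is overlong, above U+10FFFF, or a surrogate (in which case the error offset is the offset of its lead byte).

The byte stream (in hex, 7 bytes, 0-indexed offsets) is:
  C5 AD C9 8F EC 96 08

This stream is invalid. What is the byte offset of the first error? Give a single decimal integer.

Byte[0]=C5: 2-byte lead, need 1 cont bytes. acc=0x5
Byte[1]=AD: continuation. acc=(acc<<6)|0x2D=0x16D
Completed: cp=U+016D (starts at byte 0)
Byte[2]=C9: 2-byte lead, need 1 cont bytes. acc=0x9
Byte[3]=8F: continuation. acc=(acc<<6)|0x0F=0x24F
Completed: cp=U+024F (starts at byte 2)
Byte[4]=EC: 3-byte lead, need 2 cont bytes. acc=0xC
Byte[5]=96: continuation. acc=(acc<<6)|0x16=0x316
Byte[6]=08: expected 10xxxxxx continuation. INVALID

Answer: 6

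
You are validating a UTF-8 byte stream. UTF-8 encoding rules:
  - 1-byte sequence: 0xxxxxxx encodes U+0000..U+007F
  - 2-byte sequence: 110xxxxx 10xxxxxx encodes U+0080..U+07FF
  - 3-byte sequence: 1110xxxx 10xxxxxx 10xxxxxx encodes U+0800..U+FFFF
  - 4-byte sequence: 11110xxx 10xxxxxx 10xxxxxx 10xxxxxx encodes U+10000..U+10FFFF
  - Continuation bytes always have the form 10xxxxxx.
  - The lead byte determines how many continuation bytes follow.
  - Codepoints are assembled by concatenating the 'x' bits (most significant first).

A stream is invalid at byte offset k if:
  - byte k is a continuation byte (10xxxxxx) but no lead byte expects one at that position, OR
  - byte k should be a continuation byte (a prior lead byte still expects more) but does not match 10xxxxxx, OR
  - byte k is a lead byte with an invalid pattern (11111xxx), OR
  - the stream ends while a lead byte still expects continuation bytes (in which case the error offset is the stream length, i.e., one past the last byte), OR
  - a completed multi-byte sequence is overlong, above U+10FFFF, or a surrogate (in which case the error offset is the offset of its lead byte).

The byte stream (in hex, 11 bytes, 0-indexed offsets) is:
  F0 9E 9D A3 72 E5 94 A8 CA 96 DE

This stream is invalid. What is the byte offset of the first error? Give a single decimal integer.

Byte[0]=F0: 4-byte lead, need 3 cont bytes. acc=0x0
Byte[1]=9E: continuation. acc=(acc<<6)|0x1E=0x1E
Byte[2]=9D: continuation. acc=(acc<<6)|0x1D=0x79D
Byte[3]=A3: continuation. acc=(acc<<6)|0x23=0x1E763
Completed: cp=U+1E763 (starts at byte 0)
Byte[4]=72: 1-byte ASCII. cp=U+0072
Byte[5]=E5: 3-byte lead, need 2 cont bytes. acc=0x5
Byte[6]=94: continuation. acc=(acc<<6)|0x14=0x154
Byte[7]=A8: continuation. acc=(acc<<6)|0x28=0x5528
Completed: cp=U+5528 (starts at byte 5)
Byte[8]=CA: 2-byte lead, need 1 cont bytes. acc=0xA
Byte[9]=96: continuation. acc=(acc<<6)|0x16=0x296
Completed: cp=U+0296 (starts at byte 8)
Byte[10]=DE: 2-byte lead, need 1 cont bytes. acc=0x1E
Byte[11]: stream ended, expected continuation. INVALID

Answer: 11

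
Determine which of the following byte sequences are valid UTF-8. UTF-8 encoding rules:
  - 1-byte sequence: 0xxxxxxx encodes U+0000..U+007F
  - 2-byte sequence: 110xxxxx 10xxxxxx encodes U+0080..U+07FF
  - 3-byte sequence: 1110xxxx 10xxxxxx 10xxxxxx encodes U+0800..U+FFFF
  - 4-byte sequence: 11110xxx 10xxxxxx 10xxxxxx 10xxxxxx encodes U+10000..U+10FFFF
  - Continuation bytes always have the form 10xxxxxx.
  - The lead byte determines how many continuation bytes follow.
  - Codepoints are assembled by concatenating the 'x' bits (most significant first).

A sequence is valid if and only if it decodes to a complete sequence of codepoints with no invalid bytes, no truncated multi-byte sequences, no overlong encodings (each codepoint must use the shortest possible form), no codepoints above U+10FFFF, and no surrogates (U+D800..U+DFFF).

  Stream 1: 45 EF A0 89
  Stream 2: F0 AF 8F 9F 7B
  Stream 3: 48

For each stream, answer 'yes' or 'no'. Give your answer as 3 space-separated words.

Answer: yes yes yes

Derivation:
Stream 1: decodes cleanly. VALID
Stream 2: decodes cleanly. VALID
Stream 3: decodes cleanly. VALID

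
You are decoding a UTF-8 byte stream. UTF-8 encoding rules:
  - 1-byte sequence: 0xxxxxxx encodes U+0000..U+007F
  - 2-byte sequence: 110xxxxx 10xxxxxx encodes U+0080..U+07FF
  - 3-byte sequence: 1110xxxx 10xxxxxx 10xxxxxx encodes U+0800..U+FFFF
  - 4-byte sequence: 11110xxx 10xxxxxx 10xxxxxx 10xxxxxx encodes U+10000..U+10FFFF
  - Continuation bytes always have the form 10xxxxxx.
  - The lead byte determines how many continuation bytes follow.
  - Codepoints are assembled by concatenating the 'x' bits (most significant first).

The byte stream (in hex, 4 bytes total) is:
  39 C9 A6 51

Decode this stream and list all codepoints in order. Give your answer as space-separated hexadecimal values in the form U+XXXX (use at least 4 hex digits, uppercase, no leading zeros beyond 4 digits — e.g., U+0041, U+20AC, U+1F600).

Answer: U+0039 U+0266 U+0051

Derivation:
Byte[0]=39: 1-byte ASCII. cp=U+0039
Byte[1]=C9: 2-byte lead, need 1 cont bytes. acc=0x9
Byte[2]=A6: continuation. acc=(acc<<6)|0x26=0x266
Completed: cp=U+0266 (starts at byte 1)
Byte[3]=51: 1-byte ASCII. cp=U+0051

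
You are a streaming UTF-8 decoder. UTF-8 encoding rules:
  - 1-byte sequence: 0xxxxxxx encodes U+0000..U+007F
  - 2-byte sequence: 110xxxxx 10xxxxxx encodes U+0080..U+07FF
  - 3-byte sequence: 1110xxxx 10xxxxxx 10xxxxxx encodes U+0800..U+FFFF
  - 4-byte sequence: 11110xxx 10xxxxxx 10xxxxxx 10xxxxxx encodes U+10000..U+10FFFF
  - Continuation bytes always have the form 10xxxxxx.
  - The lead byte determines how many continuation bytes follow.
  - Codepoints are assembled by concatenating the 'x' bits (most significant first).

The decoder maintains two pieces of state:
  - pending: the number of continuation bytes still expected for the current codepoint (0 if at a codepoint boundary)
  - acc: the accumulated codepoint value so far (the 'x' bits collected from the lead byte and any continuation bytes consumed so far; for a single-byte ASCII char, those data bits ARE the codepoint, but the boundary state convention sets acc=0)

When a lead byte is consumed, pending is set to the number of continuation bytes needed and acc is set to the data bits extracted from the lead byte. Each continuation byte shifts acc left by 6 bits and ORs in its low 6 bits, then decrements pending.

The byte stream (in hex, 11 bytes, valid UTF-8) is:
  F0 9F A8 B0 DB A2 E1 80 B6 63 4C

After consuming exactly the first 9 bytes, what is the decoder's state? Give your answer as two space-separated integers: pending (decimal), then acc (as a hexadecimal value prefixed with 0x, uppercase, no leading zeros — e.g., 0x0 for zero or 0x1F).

Byte[0]=F0: 4-byte lead. pending=3, acc=0x0
Byte[1]=9F: continuation. acc=(acc<<6)|0x1F=0x1F, pending=2
Byte[2]=A8: continuation. acc=(acc<<6)|0x28=0x7E8, pending=1
Byte[3]=B0: continuation. acc=(acc<<6)|0x30=0x1FA30, pending=0
Byte[4]=DB: 2-byte lead. pending=1, acc=0x1B
Byte[5]=A2: continuation. acc=(acc<<6)|0x22=0x6E2, pending=0
Byte[6]=E1: 3-byte lead. pending=2, acc=0x1
Byte[7]=80: continuation. acc=(acc<<6)|0x00=0x40, pending=1
Byte[8]=B6: continuation. acc=(acc<<6)|0x36=0x1036, pending=0

Answer: 0 0x1036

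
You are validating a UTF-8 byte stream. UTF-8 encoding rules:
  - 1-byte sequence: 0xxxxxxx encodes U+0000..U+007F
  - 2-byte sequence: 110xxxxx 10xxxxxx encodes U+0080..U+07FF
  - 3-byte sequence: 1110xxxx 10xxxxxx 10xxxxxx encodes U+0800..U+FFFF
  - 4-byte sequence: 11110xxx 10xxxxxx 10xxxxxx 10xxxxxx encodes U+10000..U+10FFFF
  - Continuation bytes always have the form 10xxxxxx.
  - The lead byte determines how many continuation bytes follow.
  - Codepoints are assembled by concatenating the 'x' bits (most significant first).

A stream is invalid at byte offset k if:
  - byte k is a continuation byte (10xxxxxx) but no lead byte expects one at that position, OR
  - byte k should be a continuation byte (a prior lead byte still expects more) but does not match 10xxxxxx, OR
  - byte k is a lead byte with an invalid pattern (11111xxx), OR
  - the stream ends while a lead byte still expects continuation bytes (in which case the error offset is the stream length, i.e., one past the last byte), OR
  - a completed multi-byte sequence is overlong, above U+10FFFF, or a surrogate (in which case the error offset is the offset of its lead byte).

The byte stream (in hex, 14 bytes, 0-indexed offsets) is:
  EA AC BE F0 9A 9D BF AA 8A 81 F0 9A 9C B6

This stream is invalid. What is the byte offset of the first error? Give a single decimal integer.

Byte[0]=EA: 3-byte lead, need 2 cont bytes. acc=0xA
Byte[1]=AC: continuation. acc=(acc<<6)|0x2C=0x2AC
Byte[2]=BE: continuation. acc=(acc<<6)|0x3E=0xAB3E
Completed: cp=U+AB3E (starts at byte 0)
Byte[3]=F0: 4-byte lead, need 3 cont bytes. acc=0x0
Byte[4]=9A: continuation. acc=(acc<<6)|0x1A=0x1A
Byte[5]=9D: continuation. acc=(acc<<6)|0x1D=0x69D
Byte[6]=BF: continuation. acc=(acc<<6)|0x3F=0x1A77F
Completed: cp=U+1A77F (starts at byte 3)
Byte[7]=AA: INVALID lead byte (not 0xxx/110x/1110/11110)

Answer: 7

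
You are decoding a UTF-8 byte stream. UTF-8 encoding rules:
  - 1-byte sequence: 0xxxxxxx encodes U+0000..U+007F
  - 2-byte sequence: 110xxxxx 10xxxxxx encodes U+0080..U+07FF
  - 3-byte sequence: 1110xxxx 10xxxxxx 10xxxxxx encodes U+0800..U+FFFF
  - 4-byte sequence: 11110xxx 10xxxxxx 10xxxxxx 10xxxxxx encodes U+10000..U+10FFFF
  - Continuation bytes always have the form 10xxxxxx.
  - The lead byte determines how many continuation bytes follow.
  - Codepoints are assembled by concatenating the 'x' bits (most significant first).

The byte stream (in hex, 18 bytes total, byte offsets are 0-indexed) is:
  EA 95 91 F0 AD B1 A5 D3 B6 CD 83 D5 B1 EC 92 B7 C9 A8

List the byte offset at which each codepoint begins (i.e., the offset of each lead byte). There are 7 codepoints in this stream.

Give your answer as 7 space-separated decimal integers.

Byte[0]=EA: 3-byte lead, need 2 cont bytes. acc=0xA
Byte[1]=95: continuation. acc=(acc<<6)|0x15=0x295
Byte[2]=91: continuation. acc=(acc<<6)|0x11=0xA551
Completed: cp=U+A551 (starts at byte 0)
Byte[3]=F0: 4-byte lead, need 3 cont bytes. acc=0x0
Byte[4]=AD: continuation. acc=(acc<<6)|0x2D=0x2D
Byte[5]=B1: continuation. acc=(acc<<6)|0x31=0xB71
Byte[6]=A5: continuation. acc=(acc<<6)|0x25=0x2DC65
Completed: cp=U+2DC65 (starts at byte 3)
Byte[7]=D3: 2-byte lead, need 1 cont bytes. acc=0x13
Byte[8]=B6: continuation. acc=(acc<<6)|0x36=0x4F6
Completed: cp=U+04F6 (starts at byte 7)
Byte[9]=CD: 2-byte lead, need 1 cont bytes. acc=0xD
Byte[10]=83: continuation. acc=(acc<<6)|0x03=0x343
Completed: cp=U+0343 (starts at byte 9)
Byte[11]=D5: 2-byte lead, need 1 cont bytes. acc=0x15
Byte[12]=B1: continuation. acc=(acc<<6)|0x31=0x571
Completed: cp=U+0571 (starts at byte 11)
Byte[13]=EC: 3-byte lead, need 2 cont bytes. acc=0xC
Byte[14]=92: continuation. acc=(acc<<6)|0x12=0x312
Byte[15]=B7: continuation. acc=(acc<<6)|0x37=0xC4B7
Completed: cp=U+C4B7 (starts at byte 13)
Byte[16]=C9: 2-byte lead, need 1 cont bytes. acc=0x9
Byte[17]=A8: continuation. acc=(acc<<6)|0x28=0x268
Completed: cp=U+0268 (starts at byte 16)

Answer: 0 3 7 9 11 13 16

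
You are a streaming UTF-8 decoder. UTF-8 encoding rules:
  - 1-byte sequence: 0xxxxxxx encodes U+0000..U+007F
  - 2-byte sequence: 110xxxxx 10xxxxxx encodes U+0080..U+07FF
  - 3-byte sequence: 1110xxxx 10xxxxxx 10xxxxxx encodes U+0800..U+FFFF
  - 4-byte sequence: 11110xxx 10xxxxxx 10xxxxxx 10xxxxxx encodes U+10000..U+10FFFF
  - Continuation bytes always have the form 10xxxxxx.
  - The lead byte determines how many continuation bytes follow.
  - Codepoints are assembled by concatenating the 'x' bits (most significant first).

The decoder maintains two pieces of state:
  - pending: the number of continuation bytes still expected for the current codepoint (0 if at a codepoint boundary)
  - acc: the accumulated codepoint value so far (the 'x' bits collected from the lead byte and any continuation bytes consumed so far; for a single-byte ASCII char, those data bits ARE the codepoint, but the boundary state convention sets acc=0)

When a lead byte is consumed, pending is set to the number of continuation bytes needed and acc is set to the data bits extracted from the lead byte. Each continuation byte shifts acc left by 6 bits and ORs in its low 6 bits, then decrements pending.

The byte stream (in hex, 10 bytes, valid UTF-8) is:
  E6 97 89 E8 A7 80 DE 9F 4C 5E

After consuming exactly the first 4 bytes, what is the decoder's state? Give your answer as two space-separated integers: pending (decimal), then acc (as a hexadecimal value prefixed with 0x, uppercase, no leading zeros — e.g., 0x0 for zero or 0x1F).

Byte[0]=E6: 3-byte lead. pending=2, acc=0x6
Byte[1]=97: continuation. acc=(acc<<6)|0x17=0x197, pending=1
Byte[2]=89: continuation. acc=(acc<<6)|0x09=0x65C9, pending=0
Byte[3]=E8: 3-byte lead. pending=2, acc=0x8

Answer: 2 0x8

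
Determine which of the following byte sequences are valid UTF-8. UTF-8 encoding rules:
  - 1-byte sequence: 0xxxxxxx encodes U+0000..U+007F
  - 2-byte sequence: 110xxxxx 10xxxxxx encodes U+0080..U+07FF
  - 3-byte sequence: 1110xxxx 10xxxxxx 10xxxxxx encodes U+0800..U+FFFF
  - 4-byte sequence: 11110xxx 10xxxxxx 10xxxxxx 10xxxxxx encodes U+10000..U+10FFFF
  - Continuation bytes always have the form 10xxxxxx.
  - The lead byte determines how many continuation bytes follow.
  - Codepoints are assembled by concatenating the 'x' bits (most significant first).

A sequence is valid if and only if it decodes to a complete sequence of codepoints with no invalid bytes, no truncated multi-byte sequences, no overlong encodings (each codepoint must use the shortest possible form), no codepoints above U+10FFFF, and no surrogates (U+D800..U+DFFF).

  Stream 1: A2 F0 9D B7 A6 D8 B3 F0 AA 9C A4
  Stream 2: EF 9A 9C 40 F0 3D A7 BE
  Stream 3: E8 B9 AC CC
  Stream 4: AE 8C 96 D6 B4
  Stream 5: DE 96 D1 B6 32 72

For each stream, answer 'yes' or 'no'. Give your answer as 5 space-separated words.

Stream 1: error at byte offset 0. INVALID
Stream 2: error at byte offset 5. INVALID
Stream 3: error at byte offset 4. INVALID
Stream 4: error at byte offset 0. INVALID
Stream 5: decodes cleanly. VALID

Answer: no no no no yes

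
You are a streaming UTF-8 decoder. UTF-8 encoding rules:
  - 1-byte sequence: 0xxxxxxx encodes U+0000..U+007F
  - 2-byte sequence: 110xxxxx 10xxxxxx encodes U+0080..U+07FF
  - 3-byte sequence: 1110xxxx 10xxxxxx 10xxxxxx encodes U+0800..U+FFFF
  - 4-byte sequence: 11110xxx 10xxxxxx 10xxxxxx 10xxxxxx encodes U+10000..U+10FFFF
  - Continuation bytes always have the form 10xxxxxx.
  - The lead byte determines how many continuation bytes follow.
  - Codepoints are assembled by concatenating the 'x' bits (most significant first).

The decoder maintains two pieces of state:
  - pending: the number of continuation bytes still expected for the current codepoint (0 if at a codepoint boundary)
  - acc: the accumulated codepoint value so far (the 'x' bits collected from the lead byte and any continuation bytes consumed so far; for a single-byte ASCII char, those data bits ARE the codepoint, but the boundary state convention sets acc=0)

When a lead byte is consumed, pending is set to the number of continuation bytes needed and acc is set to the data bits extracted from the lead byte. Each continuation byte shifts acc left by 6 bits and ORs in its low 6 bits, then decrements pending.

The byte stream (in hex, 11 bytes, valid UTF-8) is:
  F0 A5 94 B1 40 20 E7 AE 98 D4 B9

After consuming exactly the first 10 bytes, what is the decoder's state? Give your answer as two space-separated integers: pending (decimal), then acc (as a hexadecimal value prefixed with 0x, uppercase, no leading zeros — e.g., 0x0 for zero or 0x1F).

Byte[0]=F0: 4-byte lead. pending=3, acc=0x0
Byte[1]=A5: continuation. acc=(acc<<6)|0x25=0x25, pending=2
Byte[2]=94: continuation. acc=(acc<<6)|0x14=0x954, pending=1
Byte[3]=B1: continuation. acc=(acc<<6)|0x31=0x25531, pending=0
Byte[4]=40: 1-byte. pending=0, acc=0x0
Byte[5]=20: 1-byte. pending=0, acc=0x0
Byte[6]=E7: 3-byte lead. pending=2, acc=0x7
Byte[7]=AE: continuation. acc=(acc<<6)|0x2E=0x1EE, pending=1
Byte[8]=98: continuation. acc=(acc<<6)|0x18=0x7B98, pending=0
Byte[9]=D4: 2-byte lead. pending=1, acc=0x14

Answer: 1 0x14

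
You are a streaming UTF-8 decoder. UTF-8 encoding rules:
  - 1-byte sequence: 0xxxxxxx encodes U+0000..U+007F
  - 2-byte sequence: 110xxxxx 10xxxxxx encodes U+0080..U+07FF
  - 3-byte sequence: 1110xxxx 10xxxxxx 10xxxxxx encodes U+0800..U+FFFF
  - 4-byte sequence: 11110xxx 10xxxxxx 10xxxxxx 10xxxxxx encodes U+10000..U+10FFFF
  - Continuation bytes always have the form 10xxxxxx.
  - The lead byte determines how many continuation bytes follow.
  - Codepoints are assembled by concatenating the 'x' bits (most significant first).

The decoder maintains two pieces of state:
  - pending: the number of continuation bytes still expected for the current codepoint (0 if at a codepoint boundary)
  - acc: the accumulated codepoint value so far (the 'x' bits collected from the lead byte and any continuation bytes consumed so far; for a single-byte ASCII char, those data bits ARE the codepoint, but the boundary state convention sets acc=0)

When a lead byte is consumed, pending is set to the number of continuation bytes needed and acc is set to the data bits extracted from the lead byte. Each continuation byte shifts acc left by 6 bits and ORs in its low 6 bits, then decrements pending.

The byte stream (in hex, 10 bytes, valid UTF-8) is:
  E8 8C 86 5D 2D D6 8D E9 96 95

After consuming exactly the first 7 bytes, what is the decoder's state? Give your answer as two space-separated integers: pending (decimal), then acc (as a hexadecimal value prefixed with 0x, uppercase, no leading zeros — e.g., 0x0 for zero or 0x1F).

Byte[0]=E8: 3-byte lead. pending=2, acc=0x8
Byte[1]=8C: continuation. acc=(acc<<6)|0x0C=0x20C, pending=1
Byte[2]=86: continuation. acc=(acc<<6)|0x06=0x8306, pending=0
Byte[3]=5D: 1-byte. pending=0, acc=0x0
Byte[4]=2D: 1-byte. pending=0, acc=0x0
Byte[5]=D6: 2-byte lead. pending=1, acc=0x16
Byte[6]=8D: continuation. acc=(acc<<6)|0x0D=0x58D, pending=0

Answer: 0 0x58D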